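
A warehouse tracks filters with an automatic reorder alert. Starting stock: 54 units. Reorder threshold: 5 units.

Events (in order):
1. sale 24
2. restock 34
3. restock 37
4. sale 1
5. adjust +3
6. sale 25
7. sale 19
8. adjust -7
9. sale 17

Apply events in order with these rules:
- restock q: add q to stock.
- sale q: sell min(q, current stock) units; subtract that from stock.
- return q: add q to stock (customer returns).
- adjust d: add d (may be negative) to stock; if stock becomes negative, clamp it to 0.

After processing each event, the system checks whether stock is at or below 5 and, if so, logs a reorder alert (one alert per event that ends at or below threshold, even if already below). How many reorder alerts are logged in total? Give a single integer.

Answer: 0

Derivation:
Processing events:
Start: stock = 54
  Event 1 (sale 24): sell min(24,54)=24. stock: 54 - 24 = 30. total_sold = 24
  Event 2 (restock 34): 30 + 34 = 64
  Event 3 (restock 37): 64 + 37 = 101
  Event 4 (sale 1): sell min(1,101)=1. stock: 101 - 1 = 100. total_sold = 25
  Event 5 (adjust +3): 100 + 3 = 103
  Event 6 (sale 25): sell min(25,103)=25. stock: 103 - 25 = 78. total_sold = 50
  Event 7 (sale 19): sell min(19,78)=19. stock: 78 - 19 = 59. total_sold = 69
  Event 8 (adjust -7): 59 + -7 = 52
  Event 9 (sale 17): sell min(17,52)=17. stock: 52 - 17 = 35. total_sold = 86
Final: stock = 35, total_sold = 86

Checking against threshold 5:
  After event 1: stock=30 > 5
  After event 2: stock=64 > 5
  After event 3: stock=101 > 5
  After event 4: stock=100 > 5
  After event 5: stock=103 > 5
  After event 6: stock=78 > 5
  After event 7: stock=59 > 5
  After event 8: stock=52 > 5
  After event 9: stock=35 > 5
Alert events: []. Count = 0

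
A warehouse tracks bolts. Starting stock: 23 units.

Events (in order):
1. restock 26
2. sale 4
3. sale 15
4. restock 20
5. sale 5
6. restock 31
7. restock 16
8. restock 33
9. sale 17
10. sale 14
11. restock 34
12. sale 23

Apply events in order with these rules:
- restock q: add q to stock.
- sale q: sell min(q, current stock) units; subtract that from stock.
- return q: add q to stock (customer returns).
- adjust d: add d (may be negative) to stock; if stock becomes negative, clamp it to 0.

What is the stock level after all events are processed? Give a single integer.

Processing events:
Start: stock = 23
  Event 1 (restock 26): 23 + 26 = 49
  Event 2 (sale 4): sell min(4,49)=4. stock: 49 - 4 = 45. total_sold = 4
  Event 3 (sale 15): sell min(15,45)=15. stock: 45 - 15 = 30. total_sold = 19
  Event 4 (restock 20): 30 + 20 = 50
  Event 5 (sale 5): sell min(5,50)=5. stock: 50 - 5 = 45. total_sold = 24
  Event 6 (restock 31): 45 + 31 = 76
  Event 7 (restock 16): 76 + 16 = 92
  Event 8 (restock 33): 92 + 33 = 125
  Event 9 (sale 17): sell min(17,125)=17. stock: 125 - 17 = 108. total_sold = 41
  Event 10 (sale 14): sell min(14,108)=14. stock: 108 - 14 = 94. total_sold = 55
  Event 11 (restock 34): 94 + 34 = 128
  Event 12 (sale 23): sell min(23,128)=23. stock: 128 - 23 = 105. total_sold = 78
Final: stock = 105, total_sold = 78

Answer: 105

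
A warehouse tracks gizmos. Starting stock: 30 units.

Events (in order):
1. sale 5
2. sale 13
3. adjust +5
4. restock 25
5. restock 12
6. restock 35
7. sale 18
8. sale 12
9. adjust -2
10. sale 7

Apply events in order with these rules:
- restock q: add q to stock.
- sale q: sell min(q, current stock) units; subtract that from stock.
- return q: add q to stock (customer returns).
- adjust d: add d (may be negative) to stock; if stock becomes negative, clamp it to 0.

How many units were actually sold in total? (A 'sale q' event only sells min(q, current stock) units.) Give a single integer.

Processing events:
Start: stock = 30
  Event 1 (sale 5): sell min(5,30)=5. stock: 30 - 5 = 25. total_sold = 5
  Event 2 (sale 13): sell min(13,25)=13. stock: 25 - 13 = 12. total_sold = 18
  Event 3 (adjust +5): 12 + 5 = 17
  Event 4 (restock 25): 17 + 25 = 42
  Event 5 (restock 12): 42 + 12 = 54
  Event 6 (restock 35): 54 + 35 = 89
  Event 7 (sale 18): sell min(18,89)=18. stock: 89 - 18 = 71. total_sold = 36
  Event 8 (sale 12): sell min(12,71)=12. stock: 71 - 12 = 59. total_sold = 48
  Event 9 (adjust -2): 59 + -2 = 57
  Event 10 (sale 7): sell min(7,57)=7. stock: 57 - 7 = 50. total_sold = 55
Final: stock = 50, total_sold = 55

Answer: 55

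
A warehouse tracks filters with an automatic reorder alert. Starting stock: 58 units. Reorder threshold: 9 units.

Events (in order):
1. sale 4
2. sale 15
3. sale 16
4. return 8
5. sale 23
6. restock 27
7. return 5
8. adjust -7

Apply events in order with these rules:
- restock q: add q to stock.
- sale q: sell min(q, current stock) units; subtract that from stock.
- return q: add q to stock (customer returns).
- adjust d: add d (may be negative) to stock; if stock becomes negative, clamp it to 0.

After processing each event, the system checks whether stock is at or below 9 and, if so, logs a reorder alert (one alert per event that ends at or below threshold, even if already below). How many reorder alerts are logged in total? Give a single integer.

Answer: 1

Derivation:
Processing events:
Start: stock = 58
  Event 1 (sale 4): sell min(4,58)=4. stock: 58 - 4 = 54. total_sold = 4
  Event 2 (sale 15): sell min(15,54)=15. stock: 54 - 15 = 39. total_sold = 19
  Event 3 (sale 16): sell min(16,39)=16. stock: 39 - 16 = 23. total_sold = 35
  Event 4 (return 8): 23 + 8 = 31
  Event 5 (sale 23): sell min(23,31)=23. stock: 31 - 23 = 8. total_sold = 58
  Event 6 (restock 27): 8 + 27 = 35
  Event 7 (return 5): 35 + 5 = 40
  Event 8 (adjust -7): 40 + -7 = 33
Final: stock = 33, total_sold = 58

Checking against threshold 9:
  After event 1: stock=54 > 9
  After event 2: stock=39 > 9
  After event 3: stock=23 > 9
  After event 4: stock=31 > 9
  After event 5: stock=8 <= 9 -> ALERT
  After event 6: stock=35 > 9
  After event 7: stock=40 > 9
  After event 8: stock=33 > 9
Alert events: [5]. Count = 1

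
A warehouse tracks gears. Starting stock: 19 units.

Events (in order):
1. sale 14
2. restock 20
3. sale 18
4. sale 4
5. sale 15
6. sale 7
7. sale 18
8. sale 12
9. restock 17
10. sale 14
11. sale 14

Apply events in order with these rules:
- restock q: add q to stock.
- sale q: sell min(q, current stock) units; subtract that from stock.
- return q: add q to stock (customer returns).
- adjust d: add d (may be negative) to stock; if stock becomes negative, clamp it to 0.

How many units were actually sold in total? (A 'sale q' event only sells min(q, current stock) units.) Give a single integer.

Processing events:
Start: stock = 19
  Event 1 (sale 14): sell min(14,19)=14. stock: 19 - 14 = 5. total_sold = 14
  Event 2 (restock 20): 5 + 20 = 25
  Event 3 (sale 18): sell min(18,25)=18. stock: 25 - 18 = 7. total_sold = 32
  Event 4 (sale 4): sell min(4,7)=4. stock: 7 - 4 = 3. total_sold = 36
  Event 5 (sale 15): sell min(15,3)=3. stock: 3 - 3 = 0. total_sold = 39
  Event 6 (sale 7): sell min(7,0)=0. stock: 0 - 0 = 0. total_sold = 39
  Event 7 (sale 18): sell min(18,0)=0. stock: 0 - 0 = 0. total_sold = 39
  Event 8 (sale 12): sell min(12,0)=0. stock: 0 - 0 = 0. total_sold = 39
  Event 9 (restock 17): 0 + 17 = 17
  Event 10 (sale 14): sell min(14,17)=14. stock: 17 - 14 = 3. total_sold = 53
  Event 11 (sale 14): sell min(14,3)=3. stock: 3 - 3 = 0. total_sold = 56
Final: stock = 0, total_sold = 56

Answer: 56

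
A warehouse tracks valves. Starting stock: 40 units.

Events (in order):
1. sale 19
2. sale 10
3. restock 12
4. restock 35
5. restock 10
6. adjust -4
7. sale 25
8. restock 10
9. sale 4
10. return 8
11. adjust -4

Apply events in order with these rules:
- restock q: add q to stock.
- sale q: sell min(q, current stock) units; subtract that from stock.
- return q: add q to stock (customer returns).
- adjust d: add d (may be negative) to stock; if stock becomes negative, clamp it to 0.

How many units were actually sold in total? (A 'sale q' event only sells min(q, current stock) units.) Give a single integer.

Answer: 58

Derivation:
Processing events:
Start: stock = 40
  Event 1 (sale 19): sell min(19,40)=19. stock: 40 - 19 = 21. total_sold = 19
  Event 2 (sale 10): sell min(10,21)=10. stock: 21 - 10 = 11. total_sold = 29
  Event 3 (restock 12): 11 + 12 = 23
  Event 4 (restock 35): 23 + 35 = 58
  Event 5 (restock 10): 58 + 10 = 68
  Event 6 (adjust -4): 68 + -4 = 64
  Event 7 (sale 25): sell min(25,64)=25. stock: 64 - 25 = 39. total_sold = 54
  Event 8 (restock 10): 39 + 10 = 49
  Event 9 (sale 4): sell min(4,49)=4. stock: 49 - 4 = 45. total_sold = 58
  Event 10 (return 8): 45 + 8 = 53
  Event 11 (adjust -4): 53 + -4 = 49
Final: stock = 49, total_sold = 58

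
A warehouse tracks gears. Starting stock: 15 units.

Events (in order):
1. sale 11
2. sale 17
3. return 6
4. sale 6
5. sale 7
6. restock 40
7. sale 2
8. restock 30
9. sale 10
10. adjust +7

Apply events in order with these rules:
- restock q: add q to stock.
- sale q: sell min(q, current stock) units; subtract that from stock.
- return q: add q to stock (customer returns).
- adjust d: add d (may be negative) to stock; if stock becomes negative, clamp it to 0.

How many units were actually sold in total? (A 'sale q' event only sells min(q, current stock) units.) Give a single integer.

Processing events:
Start: stock = 15
  Event 1 (sale 11): sell min(11,15)=11. stock: 15 - 11 = 4. total_sold = 11
  Event 2 (sale 17): sell min(17,4)=4. stock: 4 - 4 = 0. total_sold = 15
  Event 3 (return 6): 0 + 6 = 6
  Event 4 (sale 6): sell min(6,6)=6. stock: 6 - 6 = 0. total_sold = 21
  Event 5 (sale 7): sell min(7,0)=0. stock: 0 - 0 = 0. total_sold = 21
  Event 6 (restock 40): 0 + 40 = 40
  Event 7 (sale 2): sell min(2,40)=2. stock: 40 - 2 = 38. total_sold = 23
  Event 8 (restock 30): 38 + 30 = 68
  Event 9 (sale 10): sell min(10,68)=10. stock: 68 - 10 = 58. total_sold = 33
  Event 10 (adjust +7): 58 + 7 = 65
Final: stock = 65, total_sold = 33

Answer: 33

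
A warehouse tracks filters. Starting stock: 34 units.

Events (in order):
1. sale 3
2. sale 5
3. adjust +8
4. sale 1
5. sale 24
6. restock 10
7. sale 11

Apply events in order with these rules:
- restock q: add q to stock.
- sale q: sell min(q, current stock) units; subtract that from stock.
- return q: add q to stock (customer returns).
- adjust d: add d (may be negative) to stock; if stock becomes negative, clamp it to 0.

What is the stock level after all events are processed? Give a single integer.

Answer: 8

Derivation:
Processing events:
Start: stock = 34
  Event 1 (sale 3): sell min(3,34)=3. stock: 34 - 3 = 31. total_sold = 3
  Event 2 (sale 5): sell min(5,31)=5. stock: 31 - 5 = 26. total_sold = 8
  Event 3 (adjust +8): 26 + 8 = 34
  Event 4 (sale 1): sell min(1,34)=1. stock: 34 - 1 = 33. total_sold = 9
  Event 5 (sale 24): sell min(24,33)=24. stock: 33 - 24 = 9. total_sold = 33
  Event 6 (restock 10): 9 + 10 = 19
  Event 7 (sale 11): sell min(11,19)=11. stock: 19 - 11 = 8. total_sold = 44
Final: stock = 8, total_sold = 44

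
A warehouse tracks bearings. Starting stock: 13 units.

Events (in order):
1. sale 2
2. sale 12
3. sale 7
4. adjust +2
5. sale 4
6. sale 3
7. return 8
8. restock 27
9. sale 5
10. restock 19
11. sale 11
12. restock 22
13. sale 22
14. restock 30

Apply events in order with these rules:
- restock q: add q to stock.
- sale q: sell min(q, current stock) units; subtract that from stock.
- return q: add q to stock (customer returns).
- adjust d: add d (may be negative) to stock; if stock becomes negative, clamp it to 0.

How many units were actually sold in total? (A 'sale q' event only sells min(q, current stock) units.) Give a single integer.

Processing events:
Start: stock = 13
  Event 1 (sale 2): sell min(2,13)=2. stock: 13 - 2 = 11. total_sold = 2
  Event 2 (sale 12): sell min(12,11)=11. stock: 11 - 11 = 0. total_sold = 13
  Event 3 (sale 7): sell min(7,0)=0. stock: 0 - 0 = 0. total_sold = 13
  Event 4 (adjust +2): 0 + 2 = 2
  Event 5 (sale 4): sell min(4,2)=2. stock: 2 - 2 = 0. total_sold = 15
  Event 6 (sale 3): sell min(3,0)=0. stock: 0 - 0 = 0. total_sold = 15
  Event 7 (return 8): 0 + 8 = 8
  Event 8 (restock 27): 8 + 27 = 35
  Event 9 (sale 5): sell min(5,35)=5. stock: 35 - 5 = 30. total_sold = 20
  Event 10 (restock 19): 30 + 19 = 49
  Event 11 (sale 11): sell min(11,49)=11. stock: 49 - 11 = 38. total_sold = 31
  Event 12 (restock 22): 38 + 22 = 60
  Event 13 (sale 22): sell min(22,60)=22. stock: 60 - 22 = 38. total_sold = 53
  Event 14 (restock 30): 38 + 30 = 68
Final: stock = 68, total_sold = 53

Answer: 53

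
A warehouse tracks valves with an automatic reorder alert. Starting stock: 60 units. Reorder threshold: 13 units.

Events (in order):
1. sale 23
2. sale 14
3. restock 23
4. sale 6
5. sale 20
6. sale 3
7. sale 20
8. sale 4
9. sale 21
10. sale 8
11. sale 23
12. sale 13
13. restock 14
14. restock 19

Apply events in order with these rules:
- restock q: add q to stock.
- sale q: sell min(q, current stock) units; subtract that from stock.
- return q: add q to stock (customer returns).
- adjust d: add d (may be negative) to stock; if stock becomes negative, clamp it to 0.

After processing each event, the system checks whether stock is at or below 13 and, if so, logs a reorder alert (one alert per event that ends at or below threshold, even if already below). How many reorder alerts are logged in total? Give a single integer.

Answer: 6

Derivation:
Processing events:
Start: stock = 60
  Event 1 (sale 23): sell min(23,60)=23. stock: 60 - 23 = 37. total_sold = 23
  Event 2 (sale 14): sell min(14,37)=14. stock: 37 - 14 = 23. total_sold = 37
  Event 3 (restock 23): 23 + 23 = 46
  Event 4 (sale 6): sell min(6,46)=6. stock: 46 - 6 = 40. total_sold = 43
  Event 5 (sale 20): sell min(20,40)=20. stock: 40 - 20 = 20. total_sold = 63
  Event 6 (sale 3): sell min(3,20)=3. stock: 20 - 3 = 17. total_sold = 66
  Event 7 (sale 20): sell min(20,17)=17. stock: 17 - 17 = 0. total_sold = 83
  Event 8 (sale 4): sell min(4,0)=0. stock: 0 - 0 = 0. total_sold = 83
  Event 9 (sale 21): sell min(21,0)=0. stock: 0 - 0 = 0. total_sold = 83
  Event 10 (sale 8): sell min(8,0)=0. stock: 0 - 0 = 0. total_sold = 83
  Event 11 (sale 23): sell min(23,0)=0. stock: 0 - 0 = 0. total_sold = 83
  Event 12 (sale 13): sell min(13,0)=0. stock: 0 - 0 = 0. total_sold = 83
  Event 13 (restock 14): 0 + 14 = 14
  Event 14 (restock 19): 14 + 19 = 33
Final: stock = 33, total_sold = 83

Checking against threshold 13:
  After event 1: stock=37 > 13
  After event 2: stock=23 > 13
  After event 3: stock=46 > 13
  After event 4: stock=40 > 13
  After event 5: stock=20 > 13
  After event 6: stock=17 > 13
  After event 7: stock=0 <= 13 -> ALERT
  After event 8: stock=0 <= 13 -> ALERT
  After event 9: stock=0 <= 13 -> ALERT
  After event 10: stock=0 <= 13 -> ALERT
  After event 11: stock=0 <= 13 -> ALERT
  After event 12: stock=0 <= 13 -> ALERT
  After event 13: stock=14 > 13
  After event 14: stock=33 > 13
Alert events: [7, 8, 9, 10, 11, 12]. Count = 6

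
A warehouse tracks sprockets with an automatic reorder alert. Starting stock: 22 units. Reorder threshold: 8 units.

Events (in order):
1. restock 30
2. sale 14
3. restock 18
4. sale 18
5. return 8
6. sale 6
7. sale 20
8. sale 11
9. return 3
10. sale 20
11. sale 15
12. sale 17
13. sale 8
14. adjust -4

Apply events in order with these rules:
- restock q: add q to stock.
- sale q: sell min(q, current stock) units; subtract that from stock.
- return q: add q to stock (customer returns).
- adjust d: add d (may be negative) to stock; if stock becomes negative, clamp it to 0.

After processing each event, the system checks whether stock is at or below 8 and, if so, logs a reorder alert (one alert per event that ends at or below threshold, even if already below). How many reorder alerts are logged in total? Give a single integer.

Answer: 5

Derivation:
Processing events:
Start: stock = 22
  Event 1 (restock 30): 22 + 30 = 52
  Event 2 (sale 14): sell min(14,52)=14. stock: 52 - 14 = 38. total_sold = 14
  Event 3 (restock 18): 38 + 18 = 56
  Event 4 (sale 18): sell min(18,56)=18. stock: 56 - 18 = 38. total_sold = 32
  Event 5 (return 8): 38 + 8 = 46
  Event 6 (sale 6): sell min(6,46)=6. stock: 46 - 6 = 40. total_sold = 38
  Event 7 (sale 20): sell min(20,40)=20. stock: 40 - 20 = 20. total_sold = 58
  Event 8 (sale 11): sell min(11,20)=11. stock: 20 - 11 = 9. total_sold = 69
  Event 9 (return 3): 9 + 3 = 12
  Event 10 (sale 20): sell min(20,12)=12. stock: 12 - 12 = 0. total_sold = 81
  Event 11 (sale 15): sell min(15,0)=0. stock: 0 - 0 = 0. total_sold = 81
  Event 12 (sale 17): sell min(17,0)=0. stock: 0 - 0 = 0. total_sold = 81
  Event 13 (sale 8): sell min(8,0)=0. stock: 0 - 0 = 0. total_sold = 81
  Event 14 (adjust -4): 0 + -4 = 0 (clamped to 0)
Final: stock = 0, total_sold = 81

Checking against threshold 8:
  After event 1: stock=52 > 8
  After event 2: stock=38 > 8
  After event 3: stock=56 > 8
  After event 4: stock=38 > 8
  After event 5: stock=46 > 8
  After event 6: stock=40 > 8
  After event 7: stock=20 > 8
  After event 8: stock=9 > 8
  After event 9: stock=12 > 8
  After event 10: stock=0 <= 8 -> ALERT
  After event 11: stock=0 <= 8 -> ALERT
  After event 12: stock=0 <= 8 -> ALERT
  After event 13: stock=0 <= 8 -> ALERT
  After event 14: stock=0 <= 8 -> ALERT
Alert events: [10, 11, 12, 13, 14]. Count = 5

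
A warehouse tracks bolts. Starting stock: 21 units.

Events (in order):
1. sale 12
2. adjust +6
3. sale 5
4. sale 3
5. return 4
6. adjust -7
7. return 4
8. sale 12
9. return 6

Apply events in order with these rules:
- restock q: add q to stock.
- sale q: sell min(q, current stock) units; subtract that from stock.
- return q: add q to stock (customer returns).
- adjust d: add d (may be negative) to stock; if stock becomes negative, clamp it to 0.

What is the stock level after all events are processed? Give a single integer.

Answer: 6

Derivation:
Processing events:
Start: stock = 21
  Event 1 (sale 12): sell min(12,21)=12. stock: 21 - 12 = 9. total_sold = 12
  Event 2 (adjust +6): 9 + 6 = 15
  Event 3 (sale 5): sell min(5,15)=5. stock: 15 - 5 = 10. total_sold = 17
  Event 4 (sale 3): sell min(3,10)=3. stock: 10 - 3 = 7. total_sold = 20
  Event 5 (return 4): 7 + 4 = 11
  Event 6 (adjust -7): 11 + -7 = 4
  Event 7 (return 4): 4 + 4 = 8
  Event 8 (sale 12): sell min(12,8)=8. stock: 8 - 8 = 0. total_sold = 28
  Event 9 (return 6): 0 + 6 = 6
Final: stock = 6, total_sold = 28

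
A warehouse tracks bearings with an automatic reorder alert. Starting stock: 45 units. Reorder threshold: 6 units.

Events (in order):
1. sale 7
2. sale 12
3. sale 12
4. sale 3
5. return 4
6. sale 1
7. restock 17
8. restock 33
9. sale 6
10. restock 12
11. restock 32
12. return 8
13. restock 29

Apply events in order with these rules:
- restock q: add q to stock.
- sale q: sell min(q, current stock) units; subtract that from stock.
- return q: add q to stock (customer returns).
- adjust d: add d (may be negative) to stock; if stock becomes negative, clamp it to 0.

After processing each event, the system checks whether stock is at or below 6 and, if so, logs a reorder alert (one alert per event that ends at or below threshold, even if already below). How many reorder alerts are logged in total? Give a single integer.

Processing events:
Start: stock = 45
  Event 1 (sale 7): sell min(7,45)=7. stock: 45 - 7 = 38. total_sold = 7
  Event 2 (sale 12): sell min(12,38)=12. stock: 38 - 12 = 26. total_sold = 19
  Event 3 (sale 12): sell min(12,26)=12. stock: 26 - 12 = 14. total_sold = 31
  Event 4 (sale 3): sell min(3,14)=3. stock: 14 - 3 = 11. total_sold = 34
  Event 5 (return 4): 11 + 4 = 15
  Event 6 (sale 1): sell min(1,15)=1. stock: 15 - 1 = 14. total_sold = 35
  Event 7 (restock 17): 14 + 17 = 31
  Event 8 (restock 33): 31 + 33 = 64
  Event 9 (sale 6): sell min(6,64)=6. stock: 64 - 6 = 58. total_sold = 41
  Event 10 (restock 12): 58 + 12 = 70
  Event 11 (restock 32): 70 + 32 = 102
  Event 12 (return 8): 102 + 8 = 110
  Event 13 (restock 29): 110 + 29 = 139
Final: stock = 139, total_sold = 41

Checking against threshold 6:
  After event 1: stock=38 > 6
  After event 2: stock=26 > 6
  After event 3: stock=14 > 6
  After event 4: stock=11 > 6
  After event 5: stock=15 > 6
  After event 6: stock=14 > 6
  After event 7: stock=31 > 6
  After event 8: stock=64 > 6
  After event 9: stock=58 > 6
  After event 10: stock=70 > 6
  After event 11: stock=102 > 6
  After event 12: stock=110 > 6
  After event 13: stock=139 > 6
Alert events: []. Count = 0

Answer: 0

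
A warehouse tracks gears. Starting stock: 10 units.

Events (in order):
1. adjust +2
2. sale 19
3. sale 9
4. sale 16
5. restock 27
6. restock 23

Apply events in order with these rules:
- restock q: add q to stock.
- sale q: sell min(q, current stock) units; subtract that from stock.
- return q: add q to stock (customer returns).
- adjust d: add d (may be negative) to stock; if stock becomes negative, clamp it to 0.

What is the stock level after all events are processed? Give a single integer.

Answer: 50

Derivation:
Processing events:
Start: stock = 10
  Event 1 (adjust +2): 10 + 2 = 12
  Event 2 (sale 19): sell min(19,12)=12. stock: 12 - 12 = 0. total_sold = 12
  Event 3 (sale 9): sell min(9,0)=0. stock: 0 - 0 = 0. total_sold = 12
  Event 4 (sale 16): sell min(16,0)=0. stock: 0 - 0 = 0. total_sold = 12
  Event 5 (restock 27): 0 + 27 = 27
  Event 6 (restock 23): 27 + 23 = 50
Final: stock = 50, total_sold = 12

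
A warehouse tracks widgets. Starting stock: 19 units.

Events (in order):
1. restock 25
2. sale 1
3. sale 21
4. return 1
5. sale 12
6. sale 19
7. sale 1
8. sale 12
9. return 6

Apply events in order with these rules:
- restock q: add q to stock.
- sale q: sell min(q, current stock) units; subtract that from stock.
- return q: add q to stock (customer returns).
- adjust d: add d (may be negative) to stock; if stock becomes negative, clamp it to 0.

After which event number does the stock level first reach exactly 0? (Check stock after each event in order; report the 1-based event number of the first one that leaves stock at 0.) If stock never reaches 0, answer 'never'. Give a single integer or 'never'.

Processing events:
Start: stock = 19
  Event 1 (restock 25): 19 + 25 = 44
  Event 2 (sale 1): sell min(1,44)=1. stock: 44 - 1 = 43. total_sold = 1
  Event 3 (sale 21): sell min(21,43)=21. stock: 43 - 21 = 22. total_sold = 22
  Event 4 (return 1): 22 + 1 = 23
  Event 5 (sale 12): sell min(12,23)=12. stock: 23 - 12 = 11. total_sold = 34
  Event 6 (sale 19): sell min(19,11)=11. stock: 11 - 11 = 0. total_sold = 45
  Event 7 (sale 1): sell min(1,0)=0. stock: 0 - 0 = 0. total_sold = 45
  Event 8 (sale 12): sell min(12,0)=0. stock: 0 - 0 = 0. total_sold = 45
  Event 9 (return 6): 0 + 6 = 6
Final: stock = 6, total_sold = 45

First zero at event 6.

Answer: 6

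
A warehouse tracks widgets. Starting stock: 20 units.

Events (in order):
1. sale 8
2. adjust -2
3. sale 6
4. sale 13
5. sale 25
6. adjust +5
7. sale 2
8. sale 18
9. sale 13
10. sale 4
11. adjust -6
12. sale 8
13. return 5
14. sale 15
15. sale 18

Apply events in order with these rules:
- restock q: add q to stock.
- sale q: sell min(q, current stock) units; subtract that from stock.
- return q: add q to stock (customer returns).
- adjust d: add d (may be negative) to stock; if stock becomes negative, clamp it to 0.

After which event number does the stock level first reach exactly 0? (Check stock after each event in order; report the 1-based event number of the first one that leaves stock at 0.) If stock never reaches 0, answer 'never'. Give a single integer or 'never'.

Processing events:
Start: stock = 20
  Event 1 (sale 8): sell min(8,20)=8. stock: 20 - 8 = 12. total_sold = 8
  Event 2 (adjust -2): 12 + -2 = 10
  Event 3 (sale 6): sell min(6,10)=6. stock: 10 - 6 = 4. total_sold = 14
  Event 4 (sale 13): sell min(13,4)=4. stock: 4 - 4 = 0. total_sold = 18
  Event 5 (sale 25): sell min(25,0)=0. stock: 0 - 0 = 0. total_sold = 18
  Event 6 (adjust +5): 0 + 5 = 5
  Event 7 (sale 2): sell min(2,5)=2. stock: 5 - 2 = 3. total_sold = 20
  Event 8 (sale 18): sell min(18,3)=3. stock: 3 - 3 = 0. total_sold = 23
  Event 9 (sale 13): sell min(13,0)=0. stock: 0 - 0 = 0. total_sold = 23
  Event 10 (sale 4): sell min(4,0)=0. stock: 0 - 0 = 0. total_sold = 23
  Event 11 (adjust -6): 0 + -6 = 0 (clamped to 0)
  Event 12 (sale 8): sell min(8,0)=0. stock: 0 - 0 = 0. total_sold = 23
  Event 13 (return 5): 0 + 5 = 5
  Event 14 (sale 15): sell min(15,5)=5. stock: 5 - 5 = 0. total_sold = 28
  Event 15 (sale 18): sell min(18,0)=0. stock: 0 - 0 = 0. total_sold = 28
Final: stock = 0, total_sold = 28

First zero at event 4.

Answer: 4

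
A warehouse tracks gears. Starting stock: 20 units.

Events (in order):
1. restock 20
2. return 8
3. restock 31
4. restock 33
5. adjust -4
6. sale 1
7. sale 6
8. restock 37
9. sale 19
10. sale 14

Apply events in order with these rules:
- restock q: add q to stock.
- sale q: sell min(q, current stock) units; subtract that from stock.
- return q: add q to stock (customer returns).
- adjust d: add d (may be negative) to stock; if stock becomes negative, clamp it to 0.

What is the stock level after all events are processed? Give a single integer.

Processing events:
Start: stock = 20
  Event 1 (restock 20): 20 + 20 = 40
  Event 2 (return 8): 40 + 8 = 48
  Event 3 (restock 31): 48 + 31 = 79
  Event 4 (restock 33): 79 + 33 = 112
  Event 5 (adjust -4): 112 + -4 = 108
  Event 6 (sale 1): sell min(1,108)=1. stock: 108 - 1 = 107. total_sold = 1
  Event 7 (sale 6): sell min(6,107)=6. stock: 107 - 6 = 101. total_sold = 7
  Event 8 (restock 37): 101 + 37 = 138
  Event 9 (sale 19): sell min(19,138)=19. stock: 138 - 19 = 119. total_sold = 26
  Event 10 (sale 14): sell min(14,119)=14. stock: 119 - 14 = 105. total_sold = 40
Final: stock = 105, total_sold = 40

Answer: 105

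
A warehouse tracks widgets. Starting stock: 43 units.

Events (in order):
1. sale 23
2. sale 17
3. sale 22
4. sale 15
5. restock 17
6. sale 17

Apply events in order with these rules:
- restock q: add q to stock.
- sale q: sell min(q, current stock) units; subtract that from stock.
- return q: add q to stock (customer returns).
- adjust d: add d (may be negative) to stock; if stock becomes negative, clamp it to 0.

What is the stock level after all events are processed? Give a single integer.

Processing events:
Start: stock = 43
  Event 1 (sale 23): sell min(23,43)=23. stock: 43 - 23 = 20. total_sold = 23
  Event 2 (sale 17): sell min(17,20)=17. stock: 20 - 17 = 3. total_sold = 40
  Event 3 (sale 22): sell min(22,3)=3. stock: 3 - 3 = 0. total_sold = 43
  Event 4 (sale 15): sell min(15,0)=0. stock: 0 - 0 = 0. total_sold = 43
  Event 5 (restock 17): 0 + 17 = 17
  Event 6 (sale 17): sell min(17,17)=17. stock: 17 - 17 = 0. total_sold = 60
Final: stock = 0, total_sold = 60

Answer: 0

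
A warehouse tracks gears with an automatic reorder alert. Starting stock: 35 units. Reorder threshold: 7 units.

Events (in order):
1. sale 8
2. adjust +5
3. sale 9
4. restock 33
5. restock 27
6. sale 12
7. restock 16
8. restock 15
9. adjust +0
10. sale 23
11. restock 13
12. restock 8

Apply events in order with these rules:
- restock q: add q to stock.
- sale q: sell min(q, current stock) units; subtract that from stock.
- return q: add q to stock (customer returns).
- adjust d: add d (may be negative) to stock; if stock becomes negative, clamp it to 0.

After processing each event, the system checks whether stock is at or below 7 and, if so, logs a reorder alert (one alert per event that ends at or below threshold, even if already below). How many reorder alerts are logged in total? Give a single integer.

Processing events:
Start: stock = 35
  Event 1 (sale 8): sell min(8,35)=8. stock: 35 - 8 = 27. total_sold = 8
  Event 2 (adjust +5): 27 + 5 = 32
  Event 3 (sale 9): sell min(9,32)=9. stock: 32 - 9 = 23. total_sold = 17
  Event 4 (restock 33): 23 + 33 = 56
  Event 5 (restock 27): 56 + 27 = 83
  Event 6 (sale 12): sell min(12,83)=12. stock: 83 - 12 = 71. total_sold = 29
  Event 7 (restock 16): 71 + 16 = 87
  Event 8 (restock 15): 87 + 15 = 102
  Event 9 (adjust +0): 102 + 0 = 102
  Event 10 (sale 23): sell min(23,102)=23. stock: 102 - 23 = 79. total_sold = 52
  Event 11 (restock 13): 79 + 13 = 92
  Event 12 (restock 8): 92 + 8 = 100
Final: stock = 100, total_sold = 52

Checking against threshold 7:
  After event 1: stock=27 > 7
  After event 2: stock=32 > 7
  After event 3: stock=23 > 7
  After event 4: stock=56 > 7
  After event 5: stock=83 > 7
  After event 6: stock=71 > 7
  After event 7: stock=87 > 7
  After event 8: stock=102 > 7
  After event 9: stock=102 > 7
  After event 10: stock=79 > 7
  After event 11: stock=92 > 7
  After event 12: stock=100 > 7
Alert events: []. Count = 0

Answer: 0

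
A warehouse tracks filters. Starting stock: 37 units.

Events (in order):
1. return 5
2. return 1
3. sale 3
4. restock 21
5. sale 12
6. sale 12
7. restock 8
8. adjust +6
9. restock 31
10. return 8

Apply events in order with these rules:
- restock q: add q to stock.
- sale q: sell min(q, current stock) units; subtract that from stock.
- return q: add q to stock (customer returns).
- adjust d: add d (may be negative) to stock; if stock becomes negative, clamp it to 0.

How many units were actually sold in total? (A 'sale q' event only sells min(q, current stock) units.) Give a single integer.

Answer: 27

Derivation:
Processing events:
Start: stock = 37
  Event 1 (return 5): 37 + 5 = 42
  Event 2 (return 1): 42 + 1 = 43
  Event 3 (sale 3): sell min(3,43)=3. stock: 43 - 3 = 40. total_sold = 3
  Event 4 (restock 21): 40 + 21 = 61
  Event 5 (sale 12): sell min(12,61)=12. stock: 61 - 12 = 49. total_sold = 15
  Event 6 (sale 12): sell min(12,49)=12. stock: 49 - 12 = 37. total_sold = 27
  Event 7 (restock 8): 37 + 8 = 45
  Event 8 (adjust +6): 45 + 6 = 51
  Event 9 (restock 31): 51 + 31 = 82
  Event 10 (return 8): 82 + 8 = 90
Final: stock = 90, total_sold = 27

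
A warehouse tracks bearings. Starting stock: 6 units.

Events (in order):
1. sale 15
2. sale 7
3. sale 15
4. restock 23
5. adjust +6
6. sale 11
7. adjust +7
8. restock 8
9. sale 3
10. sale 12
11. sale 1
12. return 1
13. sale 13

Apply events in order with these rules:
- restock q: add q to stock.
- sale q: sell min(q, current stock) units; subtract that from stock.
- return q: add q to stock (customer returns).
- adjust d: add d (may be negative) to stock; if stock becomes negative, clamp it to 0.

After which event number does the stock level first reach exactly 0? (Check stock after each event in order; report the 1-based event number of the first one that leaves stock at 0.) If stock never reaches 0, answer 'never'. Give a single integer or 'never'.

Processing events:
Start: stock = 6
  Event 1 (sale 15): sell min(15,6)=6. stock: 6 - 6 = 0. total_sold = 6
  Event 2 (sale 7): sell min(7,0)=0. stock: 0 - 0 = 0. total_sold = 6
  Event 3 (sale 15): sell min(15,0)=0. stock: 0 - 0 = 0. total_sold = 6
  Event 4 (restock 23): 0 + 23 = 23
  Event 5 (adjust +6): 23 + 6 = 29
  Event 6 (sale 11): sell min(11,29)=11. stock: 29 - 11 = 18. total_sold = 17
  Event 7 (adjust +7): 18 + 7 = 25
  Event 8 (restock 8): 25 + 8 = 33
  Event 9 (sale 3): sell min(3,33)=3. stock: 33 - 3 = 30. total_sold = 20
  Event 10 (sale 12): sell min(12,30)=12. stock: 30 - 12 = 18. total_sold = 32
  Event 11 (sale 1): sell min(1,18)=1. stock: 18 - 1 = 17. total_sold = 33
  Event 12 (return 1): 17 + 1 = 18
  Event 13 (sale 13): sell min(13,18)=13. stock: 18 - 13 = 5. total_sold = 46
Final: stock = 5, total_sold = 46

First zero at event 1.

Answer: 1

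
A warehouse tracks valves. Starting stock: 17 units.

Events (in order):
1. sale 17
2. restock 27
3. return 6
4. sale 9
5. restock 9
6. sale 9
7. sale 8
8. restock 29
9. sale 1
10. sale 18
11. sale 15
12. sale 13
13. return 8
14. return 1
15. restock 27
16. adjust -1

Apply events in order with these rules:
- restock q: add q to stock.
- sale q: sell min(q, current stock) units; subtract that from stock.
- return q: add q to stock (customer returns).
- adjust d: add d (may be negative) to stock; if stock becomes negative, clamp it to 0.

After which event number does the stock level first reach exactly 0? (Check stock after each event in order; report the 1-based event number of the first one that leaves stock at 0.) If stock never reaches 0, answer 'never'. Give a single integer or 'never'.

Processing events:
Start: stock = 17
  Event 1 (sale 17): sell min(17,17)=17. stock: 17 - 17 = 0. total_sold = 17
  Event 2 (restock 27): 0 + 27 = 27
  Event 3 (return 6): 27 + 6 = 33
  Event 4 (sale 9): sell min(9,33)=9. stock: 33 - 9 = 24. total_sold = 26
  Event 5 (restock 9): 24 + 9 = 33
  Event 6 (sale 9): sell min(9,33)=9. stock: 33 - 9 = 24. total_sold = 35
  Event 7 (sale 8): sell min(8,24)=8. stock: 24 - 8 = 16. total_sold = 43
  Event 8 (restock 29): 16 + 29 = 45
  Event 9 (sale 1): sell min(1,45)=1. stock: 45 - 1 = 44. total_sold = 44
  Event 10 (sale 18): sell min(18,44)=18. stock: 44 - 18 = 26. total_sold = 62
  Event 11 (sale 15): sell min(15,26)=15. stock: 26 - 15 = 11. total_sold = 77
  Event 12 (sale 13): sell min(13,11)=11. stock: 11 - 11 = 0. total_sold = 88
  Event 13 (return 8): 0 + 8 = 8
  Event 14 (return 1): 8 + 1 = 9
  Event 15 (restock 27): 9 + 27 = 36
  Event 16 (adjust -1): 36 + -1 = 35
Final: stock = 35, total_sold = 88

First zero at event 1.

Answer: 1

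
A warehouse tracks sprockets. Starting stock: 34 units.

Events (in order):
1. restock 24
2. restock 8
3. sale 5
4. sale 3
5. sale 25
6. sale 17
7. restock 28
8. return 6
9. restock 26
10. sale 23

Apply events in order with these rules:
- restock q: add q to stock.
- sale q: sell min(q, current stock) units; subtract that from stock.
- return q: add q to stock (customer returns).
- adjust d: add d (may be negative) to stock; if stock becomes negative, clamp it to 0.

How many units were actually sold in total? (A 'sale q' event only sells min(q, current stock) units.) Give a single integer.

Answer: 73

Derivation:
Processing events:
Start: stock = 34
  Event 1 (restock 24): 34 + 24 = 58
  Event 2 (restock 8): 58 + 8 = 66
  Event 3 (sale 5): sell min(5,66)=5. stock: 66 - 5 = 61. total_sold = 5
  Event 4 (sale 3): sell min(3,61)=3. stock: 61 - 3 = 58. total_sold = 8
  Event 5 (sale 25): sell min(25,58)=25. stock: 58 - 25 = 33. total_sold = 33
  Event 6 (sale 17): sell min(17,33)=17. stock: 33 - 17 = 16. total_sold = 50
  Event 7 (restock 28): 16 + 28 = 44
  Event 8 (return 6): 44 + 6 = 50
  Event 9 (restock 26): 50 + 26 = 76
  Event 10 (sale 23): sell min(23,76)=23. stock: 76 - 23 = 53. total_sold = 73
Final: stock = 53, total_sold = 73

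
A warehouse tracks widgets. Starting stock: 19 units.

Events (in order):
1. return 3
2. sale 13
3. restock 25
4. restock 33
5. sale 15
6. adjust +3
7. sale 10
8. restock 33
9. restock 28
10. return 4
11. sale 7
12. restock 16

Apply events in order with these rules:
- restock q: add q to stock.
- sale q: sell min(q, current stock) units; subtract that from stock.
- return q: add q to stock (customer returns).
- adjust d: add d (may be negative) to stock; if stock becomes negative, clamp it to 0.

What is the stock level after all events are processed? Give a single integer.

Answer: 119

Derivation:
Processing events:
Start: stock = 19
  Event 1 (return 3): 19 + 3 = 22
  Event 2 (sale 13): sell min(13,22)=13. stock: 22 - 13 = 9. total_sold = 13
  Event 3 (restock 25): 9 + 25 = 34
  Event 4 (restock 33): 34 + 33 = 67
  Event 5 (sale 15): sell min(15,67)=15. stock: 67 - 15 = 52. total_sold = 28
  Event 6 (adjust +3): 52 + 3 = 55
  Event 7 (sale 10): sell min(10,55)=10. stock: 55 - 10 = 45. total_sold = 38
  Event 8 (restock 33): 45 + 33 = 78
  Event 9 (restock 28): 78 + 28 = 106
  Event 10 (return 4): 106 + 4 = 110
  Event 11 (sale 7): sell min(7,110)=7. stock: 110 - 7 = 103. total_sold = 45
  Event 12 (restock 16): 103 + 16 = 119
Final: stock = 119, total_sold = 45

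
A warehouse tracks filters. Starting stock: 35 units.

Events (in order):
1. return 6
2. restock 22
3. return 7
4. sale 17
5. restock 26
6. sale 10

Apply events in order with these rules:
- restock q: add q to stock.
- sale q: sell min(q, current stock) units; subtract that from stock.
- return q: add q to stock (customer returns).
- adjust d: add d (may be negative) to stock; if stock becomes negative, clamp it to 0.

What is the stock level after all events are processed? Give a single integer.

Answer: 69

Derivation:
Processing events:
Start: stock = 35
  Event 1 (return 6): 35 + 6 = 41
  Event 2 (restock 22): 41 + 22 = 63
  Event 3 (return 7): 63 + 7 = 70
  Event 4 (sale 17): sell min(17,70)=17. stock: 70 - 17 = 53. total_sold = 17
  Event 5 (restock 26): 53 + 26 = 79
  Event 6 (sale 10): sell min(10,79)=10. stock: 79 - 10 = 69. total_sold = 27
Final: stock = 69, total_sold = 27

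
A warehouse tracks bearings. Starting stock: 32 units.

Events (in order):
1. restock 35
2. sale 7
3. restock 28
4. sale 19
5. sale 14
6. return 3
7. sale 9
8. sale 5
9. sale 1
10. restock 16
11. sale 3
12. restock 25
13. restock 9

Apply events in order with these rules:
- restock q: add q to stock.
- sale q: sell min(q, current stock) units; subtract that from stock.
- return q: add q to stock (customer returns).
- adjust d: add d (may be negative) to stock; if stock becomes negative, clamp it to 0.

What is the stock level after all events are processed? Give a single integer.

Processing events:
Start: stock = 32
  Event 1 (restock 35): 32 + 35 = 67
  Event 2 (sale 7): sell min(7,67)=7. stock: 67 - 7 = 60. total_sold = 7
  Event 3 (restock 28): 60 + 28 = 88
  Event 4 (sale 19): sell min(19,88)=19. stock: 88 - 19 = 69. total_sold = 26
  Event 5 (sale 14): sell min(14,69)=14. stock: 69 - 14 = 55. total_sold = 40
  Event 6 (return 3): 55 + 3 = 58
  Event 7 (sale 9): sell min(9,58)=9. stock: 58 - 9 = 49. total_sold = 49
  Event 8 (sale 5): sell min(5,49)=5. stock: 49 - 5 = 44. total_sold = 54
  Event 9 (sale 1): sell min(1,44)=1. stock: 44 - 1 = 43. total_sold = 55
  Event 10 (restock 16): 43 + 16 = 59
  Event 11 (sale 3): sell min(3,59)=3. stock: 59 - 3 = 56. total_sold = 58
  Event 12 (restock 25): 56 + 25 = 81
  Event 13 (restock 9): 81 + 9 = 90
Final: stock = 90, total_sold = 58

Answer: 90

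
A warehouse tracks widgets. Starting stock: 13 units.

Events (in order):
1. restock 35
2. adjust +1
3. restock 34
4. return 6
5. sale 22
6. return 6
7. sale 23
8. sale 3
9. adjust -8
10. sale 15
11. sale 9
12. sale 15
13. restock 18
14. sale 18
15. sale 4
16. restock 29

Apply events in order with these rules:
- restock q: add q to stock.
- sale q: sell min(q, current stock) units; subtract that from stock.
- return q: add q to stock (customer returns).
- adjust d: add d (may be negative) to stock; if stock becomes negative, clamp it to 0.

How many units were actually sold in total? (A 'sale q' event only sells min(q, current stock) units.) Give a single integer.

Answer: 105

Derivation:
Processing events:
Start: stock = 13
  Event 1 (restock 35): 13 + 35 = 48
  Event 2 (adjust +1): 48 + 1 = 49
  Event 3 (restock 34): 49 + 34 = 83
  Event 4 (return 6): 83 + 6 = 89
  Event 5 (sale 22): sell min(22,89)=22. stock: 89 - 22 = 67. total_sold = 22
  Event 6 (return 6): 67 + 6 = 73
  Event 7 (sale 23): sell min(23,73)=23. stock: 73 - 23 = 50. total_sold = 45
  Event 8 (sale 3): sell min(3,50)=3. stock: 50 - 3 = 47. total_sold = 48
  Event 9 (adjust -8): 47 + -8 = 39
  Event 10 (sale 15): sell min(15,39)=15. stock: 39 - 15 = 24. total_sold = 63
  Event 11 (sale 9): sell min(9,24)=9. stock: 24 - 9 = 15. total_sold = 72
  Event 12 (sale 15): sell min(15,15)=15. stock: 15 - 15 = 0. total_sold = 87
  Event 13 (restock 18): 0 + 18 = 18
  Event 14 (sale 18): sell min(18,18)=18. stock: 18 - 18 = 0. total_sold = 105
  Event 15 (sale 4): sell min(4,0)=0. stock: 0 - 0 = 0. total_sold = 105
  Event 16 (restock 29): 0 + 29 = 29
Final: stock = 29, total_sold = 105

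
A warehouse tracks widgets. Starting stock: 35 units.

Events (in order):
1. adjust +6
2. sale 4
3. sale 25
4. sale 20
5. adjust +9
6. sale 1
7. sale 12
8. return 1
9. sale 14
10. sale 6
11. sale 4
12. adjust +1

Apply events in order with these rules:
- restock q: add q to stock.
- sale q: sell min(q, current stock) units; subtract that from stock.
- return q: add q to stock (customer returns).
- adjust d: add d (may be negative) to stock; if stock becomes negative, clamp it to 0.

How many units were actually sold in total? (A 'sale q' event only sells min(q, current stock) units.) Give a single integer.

Answer: 51

Derivation:
Processing events:
Start: stock = 35
  Event 1 (adjust +6): 35 + 6 = 41
  Event 2 (sale 4): sell min(4,41)=4. stock: 41 - 4 = 37. total_sold = 4
  Event 3 (sale 25): sell min(25,37)=25. stock: 37 - 25 = 12. total_sold = 29
  Event 4 (sale 20): sell min(20,12)=12. stock: 12 - 12 = 0. total_sold = 41
  Event 5 (adjust +9): 0 + 9 = 9
  Event 6 (sale 1): sell min(1,9)=1. stock: 9 - 1 = 8. total_sold = 42
  Event 7 (sale 12): sell min(12,8)=8. stock: 8 - 8 = 0. total_sold = 50
  Event 8 (return 1): 0 + 1 = 1
  Event 9 (sale 14): sell min(14,1)=1. stock: 1 - 1 = 0. total_sold = 51
  Event 10 (sale 6): sell min(6,0)=0. stock: 0 - 0 = 0. total_sold = 51
  Event 11 (sale 4): sell min(4,0)=0. stock: 0 - 0 = 0. total_sold = 51
  Event 12 (adjust +1): 0 + 1 = 1
Final: stock = 1, total_sold = 51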